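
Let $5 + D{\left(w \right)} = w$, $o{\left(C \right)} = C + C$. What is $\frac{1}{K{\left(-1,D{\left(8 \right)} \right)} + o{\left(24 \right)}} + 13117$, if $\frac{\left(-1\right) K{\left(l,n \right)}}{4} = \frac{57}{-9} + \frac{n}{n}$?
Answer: $\frac{2728339}{208} \approx 13117.0$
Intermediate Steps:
$o{\left(C \right)} = 2 C$
$D{\left(w \right)} = -5 + w$
$K{\left(l,n \right)} = \frac{64}{3}$ ($K{\left(l,n \right)} = - 4 \left(\frac{57}{-9} + \frac{n}{n}\right) = - 4 \left(57 \left(- \frac{1}{9}\right) + 1\right) = - 4 \left(- \frac{19}{3} + 1\right) = \left(-4\right) \left(- \frac{16}{3}\right) = \frac{64}{3}$)
$\frac{1}{K{\left(-1,D{\left(8 \right)} \right)} + o{\left(24 \right)}} + 13117 = \frac{1}{\frac{64}{3} + 2 \cdot 24} + 13117 = \frac{1}{\frac{64}{3} + 48} + 13117 = \frac{1}{\frac{208}{3}} + 13117 = \frac{3}{208} + 13117 = \frac{2728339}{208}$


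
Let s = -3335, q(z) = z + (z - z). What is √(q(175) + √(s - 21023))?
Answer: √(175 + I*√24358) ≈ 14.309 + 5.4536*I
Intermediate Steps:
q(z) = z (q(z) = z + 0 = z)
√(q(175) + √(s - 21023)) = √(175 + √(-3335 - 21023)) = √(175 + √(-24358)) = √(175 + I*√24358)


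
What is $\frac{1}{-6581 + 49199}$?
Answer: $\frac{1}{42618} \approx 2.3464 \cdot 10^{-5}$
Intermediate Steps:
$\frac{1}{-6581 + 49199} = \frac{1}{42618}$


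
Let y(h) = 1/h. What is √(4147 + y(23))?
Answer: 3*√243754/23 ≈ 64.398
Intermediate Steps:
√(4147 + y(23)) = √(4147 + 1/23) = √(95382/23) = 3*√243754/23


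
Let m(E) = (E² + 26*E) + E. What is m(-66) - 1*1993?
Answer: 581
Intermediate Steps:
m(E) = E² + 27*E
m(-66) - 1*1993 = -66*(27 - 66) - 1*1993 = -66*(-39) - 1993 = 2574 - 1993 = 581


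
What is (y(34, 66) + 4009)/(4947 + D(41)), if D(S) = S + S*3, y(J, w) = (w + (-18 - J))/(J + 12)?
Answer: 92214/117553 ≈ 0.78445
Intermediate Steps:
y(J, w) = (-18 + w - J)/(12 + J)
D(S) = 4*S (D(S) = S + 3*S = 4*S)
(y(34, 66) + 4009)/(4947 + D(41)) = ((-18 + 66 - 1*34)/(12 + 34) + 4009)/(4947 + 4*41) = ((-18 + 66 - 34)/46 + 4009)/(4947 + 164) = ((1/46)*14 + 4009)/5111 = (7/23 + 4009)*(1/5111) = (92214/23)*(1/5111) = 92214/117553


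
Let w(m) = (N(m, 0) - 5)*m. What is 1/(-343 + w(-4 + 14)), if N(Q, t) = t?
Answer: -1/393 ≈ -0.0025445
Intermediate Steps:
w(m) = -5*m (w(m) = (0 - 5)*m = -5*m)
1/(-343 + w(-4 + 14)) = 1/(-343 - 5*(-4 + 14)) = 1/(-343 - 5*10) = 1/(-343 - 50) = 1/(-393) = -1/393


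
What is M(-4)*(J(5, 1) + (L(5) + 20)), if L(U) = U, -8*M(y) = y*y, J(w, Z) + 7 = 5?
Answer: -46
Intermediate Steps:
J(w, Z) = -2 (J(w, Z) = -7 + 5 = -2)
M(y) = -y²/8 (M(y) = -y*y/8 = -y²/8)
M(-4)*(J(5, 1) + (L(5) + 20)) = (-⅛*(-4)²)*(-2 + (5 + 20)) = (-⅛*16)*(-2 + 25) = -2*23 = -46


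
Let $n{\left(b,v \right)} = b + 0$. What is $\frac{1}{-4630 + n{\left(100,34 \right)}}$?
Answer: $- \frac{1}{4530} \approx -0.00022075$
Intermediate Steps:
$n{\left(b,v \right)} = b$
$\frac{1}{-4630 + n{\left(100,34 \right)}} = \frac{1}{-4630 + 100} = \frac{1}{-4530} = - \frac{1}{4530}$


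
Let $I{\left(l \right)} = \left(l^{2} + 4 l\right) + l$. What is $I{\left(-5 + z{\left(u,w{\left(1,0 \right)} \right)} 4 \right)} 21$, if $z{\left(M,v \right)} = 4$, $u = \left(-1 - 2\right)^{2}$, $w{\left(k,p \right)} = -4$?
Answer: $3696$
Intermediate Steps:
$u = 9$ ($u = \left(-3\right)^{2} = 9$)
$I{\left(l \right)} = l^{2} + 5 l$
$I{\left(-5 + z{\left(u,w{\left(1,0 \right)} \right)} 4 \right)} 21 = \left(-5 + 4 \cdot 4\right) \left(5 + \left(-5 + 4 \cdot 4\right)\right) 21 = \left(-5 + 16\right) \left(5 + \left(-5 + 16\right)\right) 21 = 11 \left(5 + 11\right) 21 = 11 \cdot 16 \cdot 21 = 176 \cdot 21 = 3696$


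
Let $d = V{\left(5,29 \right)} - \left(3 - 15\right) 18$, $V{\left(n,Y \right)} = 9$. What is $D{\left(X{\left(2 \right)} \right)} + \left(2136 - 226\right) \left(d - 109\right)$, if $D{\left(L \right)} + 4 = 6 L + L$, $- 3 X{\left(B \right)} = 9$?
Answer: $221535$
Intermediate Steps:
$X{\left(B \right)} = -3$ ($X{\left(B \right)} = \left(- \frac{1}{3}\right) 9 = -3$)
$d = 225$ ($d = 9 - \left(3 - 15\right) 18 = 9 - \left(-12\right) 18 = 9 - -216 = 9 + 216 = 225$)
$D{\left(L \right)} = -4 + 7 L$ ($D{\left(L \right)} = -4 + \left(6 L + L\right) = -4 + 7 L$)
$D{\left(X{\left(2 \right)} \right)} + \left(2136 - 226\right) \left(d - 109\right) = \left(-4 + 7 \left(-3\right)\right) + \left(2136 - 226\right) \left(225 - 109\right) = \left(-4 - 21\right) + 1910 \cdot 116 = -25 + 221560 = 221535$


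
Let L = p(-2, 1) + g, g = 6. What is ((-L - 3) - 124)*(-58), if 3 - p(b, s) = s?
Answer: 7830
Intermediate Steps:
p(b, s) = 3 - s
L = 8 (L = (3 - 1*1) + 6 = (3 - 1) + 6 = 2 + 6 = 8)
((-L - 3) - 124)*(-58) = ((-1*8 - 3) - 124)*(-58) = ((-8 - 3) - 124)*(-58) = (-11 - 124)*(-58) = -135*(-58) = 7830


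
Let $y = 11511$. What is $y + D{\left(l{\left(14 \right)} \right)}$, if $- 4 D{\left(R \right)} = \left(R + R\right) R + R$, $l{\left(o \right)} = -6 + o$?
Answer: $11477$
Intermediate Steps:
$D{\left(R \right)} = - \frac{R^{2}}{2} - \frac{R}{4}$ ($D{\left(R \right)} = - \frac{\left(R + R\right) R + R}{4} = - \frac{2 R R + R}{4} = - \frac{2 R^{2} + R}{4} = - \frac{R + 2 R^{2}}{4} = - \frac{R^{2}}{2} - \frac{R}{4}$)
$y + D{\left(l{\left(14 \right)} \right)} = 11511 - \frac{\left(-6 + 14\right) \left(1 + 2 \left(-6 + 14\right)\right)}{4} = 11511 - 2 \left(1 + 2 \cdot 8\right) = 11511 - 2 \left(1 + 16\right) = 11511 - 2 \cdot 17 = 11511 - 34 = 11477$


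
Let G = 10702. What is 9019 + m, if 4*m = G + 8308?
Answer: 27543/2 ≈ 13772.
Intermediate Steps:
m = 9505/2 (m = (10702 + 8308)/4 = (1/4)*19010 = 9505/2 ≈ 4752.5)
9019 + m = 9019 + 9505/2 = 27543/2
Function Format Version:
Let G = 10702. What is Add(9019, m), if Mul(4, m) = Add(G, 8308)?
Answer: Rational(27543, 2) ≈ 13772.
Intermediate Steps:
m = Rational(9505, 2) (m = Mul(Rational(1, 4), Add(10702, 8308)) = Mul(Rational(1, 4), 19010) = Rational(9505, 2) ≈ 4752.5)
Add(9019, m) = Add(9019, Rational(9505, 2)) = Rational(27543, 2)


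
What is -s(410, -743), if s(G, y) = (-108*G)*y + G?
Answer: -32900450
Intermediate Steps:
s(G, y) = G - 108*G*y (s(G, y) = -108*G*y + G = G - 108*G*y)
-s(410, -743) = -410*(1 - 108*(-743)) = -410*(1 + 80244) = -410*80245 = -1*32900450 = -32900450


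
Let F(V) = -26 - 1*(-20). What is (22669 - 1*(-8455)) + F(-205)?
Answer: 31118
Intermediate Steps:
F(V) = -6 (F(V) = -26 + 20 = -6)
(22669 - 1*(-8455)) + F(-205) = (22669 - 1*(-8455)) - 6 = (22669 + 8455) - 6 = 31124 - 6 = 31118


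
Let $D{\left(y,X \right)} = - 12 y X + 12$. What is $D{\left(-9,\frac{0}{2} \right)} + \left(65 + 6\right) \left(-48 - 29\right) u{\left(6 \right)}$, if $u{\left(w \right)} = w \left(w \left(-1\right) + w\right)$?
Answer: $12$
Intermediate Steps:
$u{\left(w \right)} = 0$ ($u{\left(w \right)} = w \left(- w + w\right) = w 0 = 0$)
$D{\left(y,X \right)} = 12 - 12 X y$ ($D{\left(y,X \right)} = - 12 X y + 12 = 12 - 12 X y$)
$D{\left(-9,\frac{0}{2} \right)} + \left(65 + 6\right) \left(-48 - 29\right) u{\left(6 \right)} = \left(12 - 12 \cdot \frac{0}{2} \left(-9\right)\right) + \left(65 + 6\right) \left(-48 - 29\right) 0 = \left(12 - 12 \cdot 0 \cdot \frac{1}{2} \left(-9\right)\right) + 71 \left(-77\right) 0 = \left(12 - 0 \left(-9\right)\right) - 0 = \left(12 + 0\right) + 0 = 12 + 0 = 12$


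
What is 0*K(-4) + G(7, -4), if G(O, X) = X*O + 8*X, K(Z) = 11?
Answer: -60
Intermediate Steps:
G(O, X) = 8*X + O*X (G(O, X) = O*X + 8*X = 8*X + O*X)
0*K(-4) + G(7, -4) = 0*11 - 4*(8 + 7) = 0 - 4*15 = 0 - 60 = -60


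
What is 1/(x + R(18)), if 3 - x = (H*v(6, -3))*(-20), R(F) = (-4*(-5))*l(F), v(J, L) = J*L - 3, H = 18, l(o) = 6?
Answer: -1/7437 ≈ -0.00013446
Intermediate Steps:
v(J, L) = -3 + J*L
R(F) = 120 (R(F) = -4*(-5)*6 = 20*6 = 120)
x = -7557 (x = 3 - 18*(-3 + 6*(-3))*(-20) = 3 - 18*(-3 - 18)*(-20) = 3 - 18*(-21)*(-20) = 3 - (-378)*(-20) = 3 - 1*7560 = 3 - 7560 = -7557)
1/(x + R(18)) = 1/(-7557 + 120) = 1/(-7437) = -1/7437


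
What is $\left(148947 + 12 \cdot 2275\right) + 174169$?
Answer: $350416$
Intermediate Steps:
$\left(148947 + 12 \cdot 2275\right) + 174169 = \left(148947 + 27300\right) + 174169 = 176247 + 174169 = 350416$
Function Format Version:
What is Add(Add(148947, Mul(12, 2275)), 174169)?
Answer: 350416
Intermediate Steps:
Add(Add(148947, Mul(12, 2275)), 174169) = Add(Add(148947, 27300), 174169) = Add(176247, 174169) = 350416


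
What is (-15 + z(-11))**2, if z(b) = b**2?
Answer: 11236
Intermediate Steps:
(-15 + z(-11))**2 = (-15 + (-11)**2)**2 = (-15 + 121)**2 = 106**2 = 11236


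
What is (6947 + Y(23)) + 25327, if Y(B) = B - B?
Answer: 32274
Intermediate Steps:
Y(B) = 0
(6947 + Y(23)) + 25327 = (6947 + 0) + 25327 = 6947 + 25327 = 32274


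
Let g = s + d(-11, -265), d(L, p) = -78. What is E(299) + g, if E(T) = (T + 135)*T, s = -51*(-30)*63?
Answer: 226078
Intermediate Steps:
s = 96390 (s = 1530*63 = 96390)
E(T) = T*(135 + T) (E(T) = (135 + T)*T = T*(135 + T))
g = 96312 (g = 96390 - 78 = 96312)
E(299) + g = 299*(135 + 299) + 96312 = 299*434 + 96312 = 129766 + 96312 = 226078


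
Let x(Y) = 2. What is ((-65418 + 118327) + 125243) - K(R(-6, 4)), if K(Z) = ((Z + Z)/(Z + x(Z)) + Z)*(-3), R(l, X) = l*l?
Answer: 3387048/19 ≈ 1.7827e+5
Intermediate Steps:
R(l, X) = l²
K(Z) = -3*Z - 6*Z/(2 + Z) (K(Z) = ((Z + Z)/(Z + 2) + Z)*(-3) = ((2*Z)/(2 + Z) + Z)*(-3) = (2*Z/(2 + Z) + Z)*(-3) = (Z + 2*Z/(2 + Z))*(-3) = -3*Z - 6*Z/(2 + Z))
((-65418 + 118327) + 125243) - K(R(-6, 4)) = ((-65418 + 118327) + 125243) - (-3)*(-6)²*(4 + (-6)²)/(2 + (-6)²) = (52909 + 125243) - (-3)*36*(4 + 36)/(2 + 36) = 178152 - (-3)*36*40/38 = 178152 - 1*(-2160/19) = 178152 + 2160/19 = 3387048/19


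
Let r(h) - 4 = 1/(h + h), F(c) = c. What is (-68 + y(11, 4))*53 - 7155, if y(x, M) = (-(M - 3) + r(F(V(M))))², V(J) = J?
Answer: -655451/64 ≈ -10241.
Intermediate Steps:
r(h) = 4 + 1/(2*h) (r(h) = 4 + 1/(h + h) = 4 + 1/(2*h))
y(x, M) = (7 + 1/(2*M) - M)² (y(x, M) = (-(M - 3) + (4 + 1/(2*M)))² = (-(-3 + M) + (4 + 1/(2*M)))² = ((3 - M) + (4 + 1/(2*M)))² = (7 + 1/(2*M) - M)²)
(-68 + y(11, 4))*53 - 7155 = (-68 + (¼)*(1 - 2*4² + 14*4)²/4²)*53 - 7155 = (-68 + (¼)*(1/16)*(1 - 2*16 + 56)²)*53 - 7155 = (-68 + (¼)*(1/16)*(1 - 32 + 56)²)*53 - 7155 = (-68 + (¼)*(1/16)*25²)*53 - 7155 = (-68 + (¼)*(1/16)*625)*53 - 7155 = (-68 + 625/64)*53 - 7155 = -3727/64*53 - 7155 = -197531/64 - 7155 = -655451/64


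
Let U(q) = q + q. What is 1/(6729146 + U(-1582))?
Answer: 1/6725982 ≈ 1.4868e-7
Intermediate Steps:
U(q) = 2*q
1/(6729146 + U(-1582)) = 1/(6729146 + 2*(-1582)) = 1/(6729146 - 3164) = 1/6725982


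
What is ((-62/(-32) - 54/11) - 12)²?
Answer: 6943225/30976 ≈ 224.15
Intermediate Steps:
((-62/(-32) - 54/11) - 12)² = ((-62*(-1/32) - 54*1/11) - 12)² = ((31/16 - 54/11) - 12)² = (-523/176 - 12)² = (-2635/176)² = 6943225/30976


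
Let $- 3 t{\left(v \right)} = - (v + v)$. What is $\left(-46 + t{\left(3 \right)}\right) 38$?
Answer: $-1672$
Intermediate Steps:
$t{\left(v \right)} = \frac{2 v}{3}$ ($t{\left(v \right)} = - \frac{\left(-1\right) \left(v + v\right)}{3} = - \frac{\left(-1\right) 2 v}{3} = - \frac{\left(-2\right) v}{3} = \frac{2 v}{3}$)
$\left(-46 + t{\left(3 \right)}\right) 38 = \left(-46 + \frac{2}{3} \cdot 3\right) 38 = \left(-46 + 2\right) 38 = \left(-44\right) 38 = -1672$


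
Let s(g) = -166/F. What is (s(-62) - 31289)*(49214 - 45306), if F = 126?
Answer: -7703801320/63 ≈ -1.2228e+8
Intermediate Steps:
s(g) = -83/63 (s(g) = -166/126 = -166*1/126 = -83/63)
(s(-62) - 31289)*(49214 - 45306) = (-83/63 - 31289)*(49214 - 45306) = -1971290/63*3908 = -7703801320/63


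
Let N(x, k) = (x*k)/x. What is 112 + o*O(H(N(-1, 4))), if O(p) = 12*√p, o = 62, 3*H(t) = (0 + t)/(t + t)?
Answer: 112 + 124*√6 ≈ 415.74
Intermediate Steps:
N(x, k) = k (N(x, k) = (k*x)/x = k)
H(t) = ⅙ (H(t) = ((0 + t)/(t + t))/3 = (t/((2*t)))/3 = (t*(1/(2*t)))/3 = (⅓)*(½) = ⅙)
112 + o*O(H(N(-1, 4))) = 112 + 62*(12*√(⅙)) = 112 + 62*(12*(√6/6)) = 112 + 62*(2*√6) = 112 + 124*√6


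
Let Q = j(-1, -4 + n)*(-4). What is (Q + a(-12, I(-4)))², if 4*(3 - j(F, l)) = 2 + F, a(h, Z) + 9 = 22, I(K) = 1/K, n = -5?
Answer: 4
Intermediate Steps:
a(h, Z) = 13 (a(h, Z) = -9 + 22 = 13)
j(F, l) = 5/2 - F/4 (j(F, l) = 3 - (2 + F)/4 = 3 + (-½ - F/4) = 5/2 - F/4)
Q = -11 (Q = (5/2 - ¼*(-1))*(-4) = (5/2 + ¼)*(-4) = (11/4)*(-4) = -11)
(Q + a(-12, I(-4)))² = (-11 + 13)² = 2² = 4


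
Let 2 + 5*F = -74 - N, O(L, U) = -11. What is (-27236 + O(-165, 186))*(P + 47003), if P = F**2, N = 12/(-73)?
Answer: -171455070843837/133225 ≈ -1.2870e+9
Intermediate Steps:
N = -12/73 (N = 12*(-1/73) = -12/73 ≈ -0.16438)
F = -5536/365 (F = -2/5 + (-74 - 1*(-12/73))/5 = -2/5 + (-74 + 12/73)/5 = -2/5 + (1/5)*(-5390/73) = -2/5 - 1078/73 = -5536/365 ≈ -15.167)
P = 30647296/133225 (P = (-5536/365)**2 = 30647296/133225 ≈ 230.04)
(-27236 + O(-165, 186))*(P + 47003) = (-27236 - 11)*(30647296/133225 + 47003) = -27247*6292621971/133225 = -171455070843837/133225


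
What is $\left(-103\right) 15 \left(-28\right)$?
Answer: $43260$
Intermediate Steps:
$\left(-103\right) 15 \left(-28\right) = \left(-1545\right) \left(-28\right) = 43260$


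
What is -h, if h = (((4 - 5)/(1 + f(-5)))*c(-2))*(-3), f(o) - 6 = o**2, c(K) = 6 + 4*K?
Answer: 3/16 ≈ 0.18750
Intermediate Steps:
f(o) = 6 + o**2
h = -3/16 (h = (((4 - 5)/(1 + (6 + (-5)**2)))*(6 + 4*(-2)))*(-3) = ((-1/(1 + (6 + 25)))*(6 - 8))*(-3) = (-1/(1 + 31)*(-2))*(-3) = (-1/32*(-2))*(-3) = (-1*1/32*(-2))*(-3) = -1/32*(-2)*(-3) = (1/16)*(-3) = -3/16 ≈ -0.18750)
-h = -1*(-3/16) = 3/16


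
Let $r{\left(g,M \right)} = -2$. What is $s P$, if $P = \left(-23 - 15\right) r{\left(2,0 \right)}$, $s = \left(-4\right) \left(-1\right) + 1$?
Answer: $380$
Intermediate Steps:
$s = 5$ ($s = 4 + 1 = 5$)
$P = 76$ ($P = \left(-23 - 15\right) \left(-2\right) = \left(-38\right) \left(-2\right) = 76$)
$s P = 5 \cdot 76 = 380$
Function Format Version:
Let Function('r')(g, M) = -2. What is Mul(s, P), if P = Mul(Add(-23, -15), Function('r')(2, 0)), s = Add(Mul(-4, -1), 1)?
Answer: 380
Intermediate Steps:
s = 5 (s = Add(4, 1) = 5)
P = 76 (P = Mul(Add(-23, -15), -2) = Mul(-38, -2) = 76)
Mul(s, P) = Mul(5, 76) = 380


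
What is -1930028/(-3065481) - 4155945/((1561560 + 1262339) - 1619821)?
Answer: -10416066180361/3691078231518 ≈ -2.8220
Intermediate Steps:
-1930028/(-3065481) - 4155945/((1561560 + 1262339) - 1619821) = -1930028*(-1/3065481) - 4155945/(2823899 - 1619821) = 1930028/3065481 - 4155945/1204078 = -10416066180361/3691078231518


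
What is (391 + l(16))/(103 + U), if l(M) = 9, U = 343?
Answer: 200/223 ≈ 0.89686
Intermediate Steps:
(391 + l(16))/(103 + U) = (391 + 9)/(103 + 343) = 400/446 = 400*(1/446) = 200/223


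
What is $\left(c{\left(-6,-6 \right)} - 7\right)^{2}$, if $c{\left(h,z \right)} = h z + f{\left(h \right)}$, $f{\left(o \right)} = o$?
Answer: $529$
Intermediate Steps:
$c{\left(h,z \right)} = h + h z$ ($c{\left(h,z \right)} = h z + h = h + h z$)
$\left(c{\left(-6,-6 \right)} - 7\right)^{2} = \left(- 6 \left(1 - 6\right) - 7\right)^{2} = \left(\left(-6\right) \left(-5\right) - 7\right)^{2} = \left(30 - 7\right)^{2} = 23^{2} = 529$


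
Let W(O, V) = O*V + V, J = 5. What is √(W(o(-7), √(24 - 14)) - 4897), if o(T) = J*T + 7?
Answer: √(-4897 - 27*√10) ≈ 70.586*I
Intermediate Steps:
o(T) = 7 + 5*T (o(T) = 5*T + 7 = 7 + 5*T)
W(O, V) = V + O*V
√(W(o(-7), √(24 - 14)) - 4897) = √(√(24 - 14)*(1 + (7 + 5*(-7))) - 4897) = √(√10*(1 + (7 - 35)) - 4897) = √(√10*(1 - 28) - 4897) = √(√10*(-27) - 4897) = √(-27*√10 - 4897) = √(-4897 - 27*√10)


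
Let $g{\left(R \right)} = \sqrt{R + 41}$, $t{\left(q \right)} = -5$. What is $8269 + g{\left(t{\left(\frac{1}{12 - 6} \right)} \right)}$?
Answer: $8275$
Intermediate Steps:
$g{\left(R \right)} = \sqrt{41 + R}$
$8269 + g{\left(t{\left(\frac{1}{12 - 6} \right)} \right)} = 8269 + \sqrt{41 - 5} = 8269 + \sqrt{36} = 8269 + 6 = 8275$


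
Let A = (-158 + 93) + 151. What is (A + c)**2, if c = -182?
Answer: 9216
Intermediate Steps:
A = 86 (A = -65 + 151 = 86)
(A + c)**2 = (86 - 182)**2 = (-96)**2 = 9216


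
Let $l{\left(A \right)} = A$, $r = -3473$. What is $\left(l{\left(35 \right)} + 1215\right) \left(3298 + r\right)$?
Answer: $-218750$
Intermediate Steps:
$\left(l{\left(35 \right)} + 1215\right) \left(3298 + r\right) = \left(35 + 1215\right) \left(3298 - 3473\right) = 1250 \left(-175\right) = -218750$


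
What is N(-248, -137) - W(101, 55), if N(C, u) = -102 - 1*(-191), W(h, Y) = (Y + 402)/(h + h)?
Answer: 17521/202 ≈ 86.738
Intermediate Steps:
W(h, Y) = (402 + Y)/(2*h) (W(h, Y) = (402 + Y)/((2*h)) = (402 + Y)*(1/(2*h)) = (402 + Y)/(2*h))
N(C, u) = 89 (N(C, u) = -102 + 191 = 89)
N(-248, -137) - W(101, 55) = 89 - (402 + 55)/(2*101) = 89 - 457/(2*101) = 89 - 1*457/202 = 89 - 457/202 = 17521/202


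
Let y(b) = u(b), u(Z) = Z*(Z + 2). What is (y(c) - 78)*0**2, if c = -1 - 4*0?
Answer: 0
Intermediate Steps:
c = -1 (c = -1 + 0 = -1)
u(Z) = Z*(2 + Z)
y(b) = b*(2 + b)
(y(c) - 78)*0**2 = (-(2 - 1) - 78)*0**2 = (-1*1 - 78)*0 = (-1 - 78)*0 = -79*0 = 0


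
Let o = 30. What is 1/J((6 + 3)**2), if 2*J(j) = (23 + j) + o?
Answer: 1/67 ≈ 0.014925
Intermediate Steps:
J(j) = 53/2 + j/2 (J(j) = ((23 + j) + 30)/2 = (53 + j)/2 = 53/2 + j/2)
1/J((6 + 3)**2) = 1/(53/2 + (6 + 3)**2/2) = 1/(53/2 + (1/2)*9**2) = 1/(53/2 + (1/2)*81) = 1/(53/2 + 81/2) = 1/67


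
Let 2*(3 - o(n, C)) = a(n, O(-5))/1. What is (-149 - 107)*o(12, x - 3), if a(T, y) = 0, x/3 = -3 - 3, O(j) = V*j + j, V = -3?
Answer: -768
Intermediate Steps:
O(j) = -2*j (O(j) = -3*j + j = -2*j)
x = -18 (x = 3*(-3 - 3) = 3*(-6) = -18)
o(n, C) = 3 (o(n, C) = 3 - 0/1 = 3 - 0 = 3 - ½*0 = 3 + 0 = 3)
(-149 - 107)*o(12, x - 3) = (-149 - 107)*3 = -256*3 = -768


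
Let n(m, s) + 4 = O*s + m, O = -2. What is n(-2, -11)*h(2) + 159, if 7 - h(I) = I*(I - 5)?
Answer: 367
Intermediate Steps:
h(I) = 7 - I*(-5 + I) (h(I) = 7 - I*(I - 5) = 7 - I*(-5 + I))
n(m, s) = -4 + m - 2*s (n(m, s) = -4 + (-2*s + m) = -4 + (m - 2*s) = -4 + m - 2*s)
n(-2, -11)*h(2) + 159 = (-4 - 2 - 2*(-11))*(7 - 1*2² + 5*2) + 159 = (-4 - 2 + 22)*(7 - 1*4 + 10) + 159 = 16*(7 - 4 + 10) + 159 = 16*13 + 159 = 208 + 159 = 367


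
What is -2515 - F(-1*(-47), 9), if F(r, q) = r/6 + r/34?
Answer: -128735/51 ≈ -2524.2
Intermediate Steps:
F(r, q) = 10*r/51 (F(r, q) = r*(⅙) + r*(1/34) = r/6 + r/34 = 10*r/51)
-2515 - F(-1*(-47), 9) = -2515 - 10*(-1*(-47))/51 = -2515 - 10*47/51 = -2515 - 1*470/51 = -2515 - 470/51 = -128735/51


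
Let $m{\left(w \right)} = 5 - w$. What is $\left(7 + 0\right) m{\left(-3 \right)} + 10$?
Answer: $66$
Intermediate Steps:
$\left(7 + 0\right) m{\left(-3 \right)} + 10 = \left(7 + 0\right) \left(5 - -3\right) + 10 = 7 \left(5 + 3\right) + 10 = 7 \cdot 8 + 10 = 56 + 10 = 66$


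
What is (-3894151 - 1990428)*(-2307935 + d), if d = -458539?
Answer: 16279534804446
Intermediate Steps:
(-3894151 - 1990428)*(-2307935 + d) = (-3894151 - 1990428)*(-2307935 - 458539) = -5884579*(-2766474) = 16279534804446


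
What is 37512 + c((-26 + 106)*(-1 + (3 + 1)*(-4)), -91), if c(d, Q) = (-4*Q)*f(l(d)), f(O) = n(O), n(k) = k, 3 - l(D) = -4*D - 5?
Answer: -1939736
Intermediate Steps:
l(D) = 8 + 4*D (l(D) = 3 - (-4*D - 5) = 3 - (-5 - 4*D) = 3 + (5 + 4*D) = 8 + 4*D)
f(O) = O
c(d, Q) = -4*Q*(8 + 4*d) (c(d, Q) = (-4*Q)*(8 + 4*d) = -4*Q*(8 + 4*d))
37512 + c((-26 + 106)*(-1 + (3 + 1)*(-4)), -91) = 37512 - 16*(-91)*(2 + (-26 + 106)*(-1 + (3 + 1)*(-4))) = 37512 - 16*(-91)*(2 + 80*(-1 + 4*(-4))) = 37512 - 16*(-91)*(2 + 80*(-1 - 16)) = 37512 - 16*(-91)*(2 + 80*(-17)) = 37512 - 16*(-91)*(2 - 1360) = 37512 - 16*(-91)*(-1358) = 37512 - 1977248 = -1939736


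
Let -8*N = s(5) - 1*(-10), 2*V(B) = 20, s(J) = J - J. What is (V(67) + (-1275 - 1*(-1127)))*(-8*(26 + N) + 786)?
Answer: -81144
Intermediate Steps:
s(J) = 0
V(B) = 10 (V(B) = (½)*20 = 10)
N = -5/4 (N = -(0 - 1*(-10))/8 = -(0 + 10)/8 = -⅛*10 = -5/4 ≈ -1.2500)
(V(67) + (-1275 - 1*(-1127)))*(-8*(26 + N) + 786) = (10 + (-1275 - 1*(-1127)))*(-8*(26 - 5/4) + 786) = (10 + (-1275 + 1127))*(-8*99/4 + 786) = (10 - 148)*(-198 + 786) = -138*588 = -81144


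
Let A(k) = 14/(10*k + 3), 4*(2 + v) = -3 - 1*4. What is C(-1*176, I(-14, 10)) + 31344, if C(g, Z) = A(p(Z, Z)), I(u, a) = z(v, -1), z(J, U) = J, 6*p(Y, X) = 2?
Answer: 595578/19 ≈ 31346.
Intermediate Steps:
p(Y, X) = ⅓ (p(Y, X) = (⅙)*2 = ⅓)
v = -15/4 (v = -2 + (-3 - 1*4)/4 = -2 + (-3 - 4)/4 = -2 + (¼)*(-7) = -2 - 7/4 = -15/4 ≈ -3.7500)
A(k) = 14/(3 + 10*k)
I(u, a) = -15/4
C(g, Z) = 42/19 (C(g, Z) = 14/(3 + 10*(⅓)) = 14/(3 + 10/3) = 14/(19/3) = 14*(3/19) = 42/19)
C(-1*176, I(-14, 10)) + 31344 = 42/19 + 31344 = 595578/19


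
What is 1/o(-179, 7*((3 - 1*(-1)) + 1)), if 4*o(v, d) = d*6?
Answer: 2/105 ≈ 0.019048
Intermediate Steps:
o(v, d) = 3*d/2 (o(v, d) = (d*6)/4 = (6*d)/4 = 3*d/2)
1/o(-179, 7*((3 - 1*(-1)) + 1)) = 1/(3*(7*((3 - 1*(-1)) + 1))/2) = 1/(3*(7*((3 + 1) + 1))/2) = 1/(3*(7*(4 + 1))/2) = 1/(3*(7*5)/2) = 1/((3/2)*35) = 1/(105/2) = 2/105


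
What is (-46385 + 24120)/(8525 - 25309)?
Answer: 22265/16784 ≈ 1.3266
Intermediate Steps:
(-46385 + 24120)/(8525 - 25309) = -22265/(-16784) = -22265*(-1/16784) = 22265/16784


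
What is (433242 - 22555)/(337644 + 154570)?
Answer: 410687/492214 ≈ 0.83437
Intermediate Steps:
(433242 - 22555)/(337644 + 154570) = 410687/492214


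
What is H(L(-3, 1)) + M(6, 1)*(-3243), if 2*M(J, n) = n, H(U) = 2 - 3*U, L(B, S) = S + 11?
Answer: -3311/2 ≈ -1655.5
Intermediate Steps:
L(B, S) = 11 + S
M(J, n) = n/2
H(L(-3, 1)) + M(6, 1)*(-3243) = (2 - 3*(11 + 1)) + ((½)*1)*(-3243) = (2 - 3*12) + (½)*(-3243) = (2 - 36) - 3243/2 = -34 - 3243/2 = -3311/2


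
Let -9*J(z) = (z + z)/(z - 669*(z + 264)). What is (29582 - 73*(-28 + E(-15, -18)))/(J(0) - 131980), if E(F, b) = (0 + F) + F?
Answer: -8454/32995 ≈ -0.25622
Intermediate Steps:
E(F, b) = 2*F (E(F, b) = F + F = 2*F)
J(z) = -2*z/(9*(-176616 - 668*z)) (J(z) = -(z + z)/(9*(z - 669*(z + 264))) = -2*z/(9*(z - 669*(264 + z))) = -2*z/(9*(z + (-176616 - 669*z))) = -2*z/(9*(-176616 - 668*z)))
(29582 - 73*(-28 + E(-15, -18)))/(J(0) - 131980) = (29582 - 73*(-28 + 2*(-15)))/((1/18)*0/(44154 + 167*0) - 131980) = (29582 - 73*(-28 - 30))/((1/18)*0/(44154 + 0) - 131980) = (29582 - 73*(-58))/((1/18)*0/44154 - 131980) = (29582 + 4234)/((1/18)*0*(1/44154) - 131980) = 33816/(0 - 131980) = 33816/(-131980) = 33816*(-1/131980) = -8454/32995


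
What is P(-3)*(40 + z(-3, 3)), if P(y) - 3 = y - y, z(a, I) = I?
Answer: 129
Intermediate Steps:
P(y) = 3 (P(y) = 3 + (y - y) = 3 + 0 = 3)
P(-3)*(40 + z(-3, 3)) = 3*(40 + 3) = 3*43 = 129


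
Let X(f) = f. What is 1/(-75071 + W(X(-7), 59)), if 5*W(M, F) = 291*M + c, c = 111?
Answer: -5/377281 ≈ -1.3253e-5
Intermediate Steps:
W(M, F) = 111/5 + 291*M/5 (W(M, F) = (291*M + 111)/5 = (111 + 291*M)/5 = 111/5 + 291*M/5)
1/(-75071 + W(X(-7), 59)) = 1/(-75071 + (111/5 + (291/5)*(-7))) = 1/(-75071 + (111/5 - 2037/5)) = 1/(-75071 - 1926/5) = 1/(-377281/5) = -5/377281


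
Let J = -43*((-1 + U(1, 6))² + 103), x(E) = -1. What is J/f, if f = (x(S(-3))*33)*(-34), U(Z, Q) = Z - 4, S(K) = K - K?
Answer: -301/66 ≈ -4.5606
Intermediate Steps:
S(K) = 0
U(Z, Q) = -4 + Z
J = -5117 (J = -43*((-1 + (-4 + 1))² + 103) = -43*((-1 - 3)² + 103) = -43*((-4)² + 103) = -43*(16 + 103) = -43*119 = -5117)
f = 1122 (f = -1*33*(-34) = -33*(-34) = 1122)
J/f = -5117/1122 = -5117*1/1122 = -301/66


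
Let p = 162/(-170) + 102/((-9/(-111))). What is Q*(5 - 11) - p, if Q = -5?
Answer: -104299/85 ≈ -1227.0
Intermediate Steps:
p = 106849/85 (p = 162*(-1/170) + 102/((-9*(-1/111))) = -81/85 + 102/(3/37) = -81/85 + 102*(37/3) = -81/85 + 1258 = 106849/85 ≈ 1257.0)
Q*(5 - 11) - p = -5*(5 - 11) - 1*106849/85 = -5*(-6) - 106849/85 = 30 - 106849/85 = -104299/85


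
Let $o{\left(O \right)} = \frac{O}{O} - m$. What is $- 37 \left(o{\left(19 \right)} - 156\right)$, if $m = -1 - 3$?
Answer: $5587$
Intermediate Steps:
$m = -4$
$o{\left(O \right)} = 5$ ($o{\left(O \right)} = \frac{O}{O} - -4 = 1 + 4 = 5$)
$- 37 \left(o{\left(19 \right)} - 156\right) = - 37 \left(5 - 156\right) = \left(-37\right) \left(-151\right) = 5587$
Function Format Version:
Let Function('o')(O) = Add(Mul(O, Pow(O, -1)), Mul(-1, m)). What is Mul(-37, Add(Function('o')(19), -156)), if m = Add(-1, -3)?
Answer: 5587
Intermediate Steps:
m = -4
Function('o')(O) = 5 (Function('o')(O) = Add(Mul(O, Pow(O, -1)), Mul(-1, -4)) = Add(1, 4) = 5)
Mul(-37, Add(Function('o')(19), -156)) = Mul(-37, Add(5, -156)) = Mul(-37, -151) = 5587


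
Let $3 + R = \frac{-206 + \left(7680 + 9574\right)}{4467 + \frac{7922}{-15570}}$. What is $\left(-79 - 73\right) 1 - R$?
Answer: $- \frac{2656846073}{17385817} \approx -152.82$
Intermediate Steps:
$R = \frac{14201889}{17385817}$ ($R = -3 + \frac{-206 + \left(7680 + 9574\right)}{4467 + \frac{7922}{-15570}} = -3 + \frac{-206 + 17254}{4467 + 7922 \left(- \frac{1}{15570}\right)} = -3 + \frac{17048}{4467 - \frac{3961}{7785}} = -3 + \frac{17048}{\frac{34771634}{7785}} = -3 + 17048 \cdot \frac{7785}{34771634} = -3 + \frac{66359340}{17385817} = \frac{14201889}{17385817} \approx 0.81687$)
$\left(-79 - 73\right) 1 - R = \left(-79 - 73\right) 1 - \frac{14201889}{17385817} = \left(-152\right) 1 - \frac{14201889}{17385817} = -152 - \frac{14201889}{17385817} = - \frac{2656846073}{17385817}$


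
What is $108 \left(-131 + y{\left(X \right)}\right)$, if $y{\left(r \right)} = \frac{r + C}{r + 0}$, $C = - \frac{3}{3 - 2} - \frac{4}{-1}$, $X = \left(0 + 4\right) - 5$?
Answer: $-14148$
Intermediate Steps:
$X = -1$ ($X = 4 - 5 = -1$)
$C = 1$ ($C = - \frac{3}{1} - -4 = \left(-3\right) 1 + 4 = -3 + 4 = 1$)
$y{\left(r \right)} = \frac{1 + r}{r}$ ($y{\left(r \right)} = \frac{r + 1}{r + 0} = \frac{1 + r}{r}$)
$108 \left(-131 + y{\left(X \right)}\right) = 108 \left(-131 + \frac{1 - 1}{-1}\right) = 108 \left(-131 - 0\right) = 108 \left(-131 + 0\right) = 108 \left(-131\right) = -14148$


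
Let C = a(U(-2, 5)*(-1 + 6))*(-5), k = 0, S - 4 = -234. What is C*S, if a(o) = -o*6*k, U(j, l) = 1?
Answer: 0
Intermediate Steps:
S = -230 (S = 4 - 234 = -230)
a(o) = 0 (a(o) = -o*6*0 = -6*o*0 = -1*0 = 0)
C = 0 (C = 0*(-5) = 0)
C*S = 0*(-230) = 0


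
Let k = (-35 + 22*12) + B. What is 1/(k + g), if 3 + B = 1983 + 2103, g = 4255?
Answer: 1/8567 ≈ 0.00011673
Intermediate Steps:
B = 4083 (B = -3 + (1983 + 2103) = -3 + 4086 = 4083)
k = 4312 (k = (-35 + 22*12) + 4083 = (-35 + 264) + 4083 = 229 + 4083 = 4312)
1/(k + g) = 1/(4312 + 4255) = 1/8567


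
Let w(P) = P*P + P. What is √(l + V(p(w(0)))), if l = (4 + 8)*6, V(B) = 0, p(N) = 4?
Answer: 6*√2 ≈ 8.4853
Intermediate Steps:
w(P) = P + P² (w(P) = P² + P = P + P²)
l = 72 (l = 12*6 = 72)
√(l + V(p(w(0)))) = √(72 + 0) = √72 = 6*√2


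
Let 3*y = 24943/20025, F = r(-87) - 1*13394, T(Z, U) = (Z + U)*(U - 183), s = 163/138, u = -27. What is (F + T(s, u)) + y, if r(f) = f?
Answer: -11134808161/1381725 ≈ -8058.6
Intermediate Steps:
s = 163/138 (s = 163*(1/138) = 163/138 ≈ 1.1812)
T(Z, U) = (-183 + U)*(U + Z) (T(Z, U) = (U + Z)*(-183 + U) = (-183 + U)*(U + Z))
F = -13481 (F = -87 - 1*13394 = -87 - 13394 = -13481)
y = 24943/60075 (y = (24943/20025)/3 = (24943*(1/20025))/3 = (⅓)*(24943/20025) = 24943/60075 ≈ 0.41520)
(F + T(s, u)) + y = (-13481 + ((-27)² - 183*(-27) - 183*163/138 - 27*163/138)) + 24943/60075 = (-13481 + (729 + 4941 - 9943/46 - 1467/46)) + 24943/60075 = (-13481 + 124705/23) + 24943/60075 = -185358/23 + 24943/60075 = -11134808161/1381725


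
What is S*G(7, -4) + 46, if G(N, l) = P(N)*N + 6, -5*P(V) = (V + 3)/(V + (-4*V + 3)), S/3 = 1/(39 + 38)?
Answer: 10687/231 ≈ 46.264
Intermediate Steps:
S = 3/77 (S = 3/(39 + 38) = 3/77 ≈ 0.038961)
P(V) = -(3 + V)/(5*(3 - 3*V)) (P(V) = -(V + 3)/(5*(V + (-4*V + 3))) = -(3 + V)/(5*(V + (3 - 4*V))) = -(3 + V)/(5*(3 - 3*V)))
G(N, l) = 6 + N*(3 + N)/(15*(-1 + N)) (G(N, l) = ((3 + N)/(15*(-1 + N)))*N + 6 = N*(3 + N)/(15*(-1 + N)) + 6 = 6 + N*(3 + N)/(15*(-1 + N)))
S*G(7, -4) + 46 = 3*((-90 + 7² + 93*7)/(15*(-1 + 7)))/77 + 46 = 3*((1/15)*(-90 + 49 + 651)/6)/77 + 46 = 3*((1/15)*(⅙)*610)/77 + 46 = (3/77)*(61/9) + 46 = 61/231 + 46 = 10687/231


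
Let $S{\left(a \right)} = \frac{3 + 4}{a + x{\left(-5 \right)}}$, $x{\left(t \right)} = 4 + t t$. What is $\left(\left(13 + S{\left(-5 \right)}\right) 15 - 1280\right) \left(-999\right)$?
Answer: $\frac{8636355}{8} \approx 1.0795 \cdot 10^{6}$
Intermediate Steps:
$x{\left(t \right)} = 4 + t^{2}$
$S{\left(a \right)} = \frac{7}{29 + a}$ ($S{\left(a \right)} = \frac{3 + 4}{a + \left(4 + \left(-5\right)^{2}\right)} = \frac{7}{a + \left(4 + 25\right)} = \frac{7}{a + 29} = \frac{7}{29 + a}$)
$\left(\left(13 + S{\left(-5 \right)}\right) 15 - 1280\right) \left(-999\right) = \left(\left(13 + \frac{7}{29 - 5}\right) 15 - 1280\right) \left(-999\right) = \left(\left(13 + \frac{7}{24}\right) 15 - 1280\right) \left(-999\right) = \left(\frac{319}{24} \cdot 15 - 1280\right) \left(-999\right) = \left(\frac{1595}{8} - 1280\right) \left(-999\right) = \left(- \frac{8645}{8}\right) \left(-999\right) = \frac{8636355}{8}$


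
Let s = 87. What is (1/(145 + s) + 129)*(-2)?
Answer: -29929/116 ≈ -258.01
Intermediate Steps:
(1/(145 + s) + 129)*(-2) = (1/(145 + 87) + 129)*(-2) = (1/232 + 129)*(-2) = (29929/232)*(-2) = -29929/116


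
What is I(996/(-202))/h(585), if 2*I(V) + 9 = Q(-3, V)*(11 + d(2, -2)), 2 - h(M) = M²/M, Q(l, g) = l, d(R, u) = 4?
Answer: 27/583 ≈ 0.046312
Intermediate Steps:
h(M) = 2 - M (h(M) = 2 - M²/M = 2 - M)
I(V) = -27 (I(V) = -9/2 + (-3*(11 + 4))/2 = -9/2 + (-3*15)/2 = -9/2 + (½)*(-45) = -9/2 - 45/2 = -27)
I(996/(-202))/h(585) = -27/(2 - 1*585) = -27/(2 - 585) = -27/(-583) = -27*(-1/583) = 27/583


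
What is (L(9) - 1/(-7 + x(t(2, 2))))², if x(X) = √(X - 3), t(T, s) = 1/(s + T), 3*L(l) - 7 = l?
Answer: 4*(1840*√11 + 12521*I)/(9*(28*√11 + 185*I)) ≈ 29.905 + 0.35048*I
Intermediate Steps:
L(l) = 7/3 + l/3
t(T, s) = 1/(T + s)
x(X) = √(-3 + X)
(L(9) - 1/(-7 + x(t(2, 2))))² = ((7/3 + (⅓)*9) - 1/(-7 + √(-3 + 1/(2 + 2))))² = ((7/3 + 3) - 1/(-7 + √(-3 + 1/4)))² = (16/3 - 1/(-7 + √(-3 + ¼)))² = (16/3 - 1/(-7 + √(-11/4)))² = (16/3 - 1/(-7 + I*√11/2))²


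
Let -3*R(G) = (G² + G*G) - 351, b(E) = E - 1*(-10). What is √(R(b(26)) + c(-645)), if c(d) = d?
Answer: 4*I*√87 ≈ 37.31*I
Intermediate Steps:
b(E) = 10 + E (b(E) = E + 10 = 10 + E)
R(G) = 117 - 2*G²/3 (R(G) = -((G² + G*G) - 351)/3 = -((G² + G²) - 351)/3 = -(2*G² - 351)/3 = -(-351 + 2*G²)/3 = 117 - 2*G²/3)
√(R(b(26)) + c(-645)) = √((117 - 2*(10 + 26)²/3) - 645) = √((117 - ⅔*36²) - 645) = √((117 - ⅔*1296) - 645) = √((117 - 864) - 645) = √(-747 - 645) = √(-1392) = 4*I*√87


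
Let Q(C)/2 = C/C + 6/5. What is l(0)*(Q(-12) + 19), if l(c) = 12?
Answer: 1404/5 ≈ 280.80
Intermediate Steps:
Q(C) = 22/5 (Q(C) = 2*(C/C + 6/5) = 2*(1 + 6*(⅕)) = 2*(1 + 6/5) = 2*(11/5) = 22/5)
l(0)*(Q(-12) + 19) = 12*(22/5 + 19) = 12*(117/5) = 1404/5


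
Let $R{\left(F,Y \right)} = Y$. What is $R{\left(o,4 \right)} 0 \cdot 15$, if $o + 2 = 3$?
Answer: $0$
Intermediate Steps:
$o = 1$ ($o = -2 + 3 = 1$)
$R{\left(o,4 \right)} 0 \cdot 15 = 4 \cdot 0 \cdot 15 = 0 \cdot 15 = 0$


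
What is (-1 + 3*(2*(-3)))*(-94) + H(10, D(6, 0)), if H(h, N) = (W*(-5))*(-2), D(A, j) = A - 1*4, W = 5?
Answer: 1836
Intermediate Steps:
D(A, j) = -4 + A (D(A, j) = A - 4 = -4 + A)
H(h, N) = 50 (H(h, N) = (5*(-5))*(-2) = -25*(-2) = 50)
(-1 + 3*(2*(-3)))*(-94) + H(10, D(6, 0)) = (-1 + 3*(2*(-3)))*(-94) + 50 = (-1 + 3*(-6))*(-94) + 50 = (-1 - 18)*(-94) + 50 = -19*(-94) + 50 = 1786 + 50 = 1836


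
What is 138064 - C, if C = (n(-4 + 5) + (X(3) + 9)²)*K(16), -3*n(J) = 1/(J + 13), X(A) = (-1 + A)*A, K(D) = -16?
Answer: 2974936/21 ≈ 1.4166e+5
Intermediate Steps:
X(A) = A*(-1 + A)
n(J) = -1/(3*(13 + J)) (n(J) = -1/(3*(J + 13)) = -1/(3*(13 + J)))
C = -75592/21 (C = (-1/(39 + 3*(-4 + 5)) + (3*(-1 + 3) + 9)²)*(-16) = (-1/(39 + 3*1) + (3*2 + 9)²)*(-16) = (-1/(39 + 3) + (6 + 9)²)*(-16) = (-1/42 + 15²)*(-16) = (-1*1/42 + 225)*(-16) = (-1/42 + 225)*(-16) = (9449/42)*(-16) = -75592/21 ≈ -3599.6)
138064 - C = 138064 - 1*(-75592/21) = 138064 + 75592/21 = 2974936/21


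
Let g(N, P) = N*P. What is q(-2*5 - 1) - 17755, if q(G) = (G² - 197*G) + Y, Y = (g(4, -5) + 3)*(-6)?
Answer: -15365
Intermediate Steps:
Y = 102 (Y = (4*(-5) + 3)*(-6) = (-20 + 3)*(-6) = -17*(-6) = 102)
q(G) = 102 + G² - 197*G (q(G) = (G² - 197*G) + 102 = 102 + G² - 197*G)
q(-2*5 - 1) - 17755 = (102 + (-2*5 - 1)² - 197*(-2*5 - 1)) - 17755 = (102 + (-10 - 1)² - 197*(-10 - 1)) - 17755 = (102 + (-11)² - 197*(-11)) - 17755 = (102 + 121 + 2167) - 17755 = 2390 - 17755 = -15365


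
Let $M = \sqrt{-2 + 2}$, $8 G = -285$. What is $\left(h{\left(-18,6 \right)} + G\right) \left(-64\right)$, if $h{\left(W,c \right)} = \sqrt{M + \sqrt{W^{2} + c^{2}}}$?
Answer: $2280 - 64 \cdot 2^{\frac{3}{4}} \sqrt{3} \sqrt[4]{5} \approx 2001.2$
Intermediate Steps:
$G = - \frac{285}{8}$ ($G = \frac{1}{8} \left(-285\right) = - \frac{285}{8} \approx -35.625$)
$M = 0$ ($M = \sqrt{0} = 0$)
$h{\left(W,c \right)} = \sqrt[4]{W^{2} + c^{2}}$ ($h{\left(W,c \right)} = \sqrt{0 + \sqrt{W^{2} + c^{2}}} = \sqrt{\sqrt{W^{2} + c^{2}}} = \sqrt[4]{W^{2} + c^{2}}$)
$\left(h{\left(-18,6 \right)} + G\right) \left(-64\right) = \left(\sqrt[4]{\left(-18\right)^{2} + 6^{2}} - \frac{285}{8}\right) \left(-64\right) = \left(\sqrt[4]{324 + 36} - \frac{285}{8}\right) \left(-64\right) = \left(\sqrt[4]{360} - \frac{285}{8}\right) \left(-64\right) = \left(\sqrt{3} \sqrt[4]{40} - \frac{285}{8}\right) \left(-64\right) = \left(- \frac{285}{8} + \sqrt{3} \sqrt[4]{40}\right) \left(-64\right) = 2280 - 64 \sqrt{3} \sqrt[4]{40}$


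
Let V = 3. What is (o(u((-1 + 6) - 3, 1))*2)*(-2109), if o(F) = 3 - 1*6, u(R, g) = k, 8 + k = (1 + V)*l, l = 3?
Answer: 12654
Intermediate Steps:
k = 4 (k = -8 + (1 + 3)*3 = -8 + 4*3 = -8 + 12 = 4)
u(R, g) = 4
o(F) = -3 (o(F) = 3 - 6 = -3)
(o(u((-1 + 6) - 3, 1))*2)*(-2109) = -3*2*(-2109) = -6*(-2109) = 12654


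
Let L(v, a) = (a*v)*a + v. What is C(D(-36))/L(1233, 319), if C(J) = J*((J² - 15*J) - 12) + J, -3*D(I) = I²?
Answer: -4634232/6970697 ≈ -0.66482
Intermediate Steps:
L(v, a) = v + v*a² (L(v, a) = v*a² + v = v + v*a²)
D(I) = -I²/3
C(J) = J + J*(-12 + J² - 15*J) (C(J) = J*(-12 + J² - 15*J) + J = J + J*(-12 + J² - 15*J))
C(D(-36))/L(1233, 319) = ((-⅓*(-36)²)*(-11 + (-⅓*(-36)²)² - (-5)*(-36)²))/((1233*(1 + 319²))) = ((-⅓*1296)*(-11 + (-⅓*1296)² - (-5)*1296))/((1233*(1 + 101761))) = (-432*(-11 + (-432)² - 15*(-432)))/((1233*101762)) = -432*(-11 + 186624 + 6480)/125472546 = -432*193093*(1/125472546) = -83416176*1/125472546 = -4634232/6970697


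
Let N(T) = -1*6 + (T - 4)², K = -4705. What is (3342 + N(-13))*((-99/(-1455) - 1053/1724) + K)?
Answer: -2852507071925/167228 ≈ -1.7058e+7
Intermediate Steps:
N(T) = -6 + (-4 + T)²
(3342 + N(-13))*((-99/(-1455) - 1053/1724) + K) = (3342 + (-6 + (-4 - 13)²))*((-99/(-1455) - 1053/1724) - 4705) = (3342 + (-6 + (-17)²))*((-99*(-1/1455) - 1053*1/1724) - 4705) = (3342 + (-6 + 289))*((33/485 - 1053/1724) - 4705) = (3342 + 283)*(-453813/836140 - 4705) = 3625*(-3934492513/836140) = -2852507071925/167228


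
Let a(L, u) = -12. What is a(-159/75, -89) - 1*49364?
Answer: -49376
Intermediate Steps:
a(-159/75, -89) - 1*49364 = -12 - 1*49364 = -12 - 49364 = -49376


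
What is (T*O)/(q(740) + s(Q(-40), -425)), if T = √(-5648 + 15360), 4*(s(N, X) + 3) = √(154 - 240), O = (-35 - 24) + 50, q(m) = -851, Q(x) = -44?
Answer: 81984*√607/1944857 + 24*I*√52202/1944857 ≈ 1.0386 + 0.0028195*I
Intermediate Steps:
O = -9 (O = -59 + 50 = -9)
s(N, X) = -3 + I*√86/4 (s(N, X) = -3 + √(154 - 240)/4 = -3 + √(-86)/4 = -3 + (I*√86)/4 = -3 + I*√86/4)
T = 4*√607 (T = √9712 = 4*√607 ≈ 98.549)
(T*O)/(q(740) + s(Q(-40), -425)) = ((4*√607)*(-9))/(-851 + (-3 + I*√86/4)) = (-36*√607)/(-854 + I*√86/4) = -36*√607/(-854 + I*√86/4)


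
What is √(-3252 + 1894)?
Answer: I*√1358 ≈ 36.851*I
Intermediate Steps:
√(-3252 + 1894) = √(-1358) = I*√1358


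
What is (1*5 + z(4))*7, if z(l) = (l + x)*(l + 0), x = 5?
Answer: 287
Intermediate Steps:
z(l) = l*(5 + l) (z(l) = (l + 5)*(l + 0) = (5 + l)*l = l*(5 + l))
(1*5 + z(4))*7 = (1*5 + 4*(5 + 4))*7 = (5 + 4*9)*7 = (5 + 36)*7 = 41*7 = 287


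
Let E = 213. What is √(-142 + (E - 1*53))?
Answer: 3*√2 ≈ 4.2426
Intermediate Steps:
√(-142 + (E - 1*53)) = √(-142 + (213 - 1*53)) = √(-142 + (213 - 53)) = √(-142 + 160) = √18 = 3*√2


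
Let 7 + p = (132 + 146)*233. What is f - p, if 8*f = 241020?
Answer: -69279/2 ≈ -34640.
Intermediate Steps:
f = 60255/2 (f = (⅛)*241020 = 60255/2 ≈ 30128.)
p = 64767 (p = -7 + (132 + 146)*233 = -7 + 278*233 = -7 + 64774 = 64767)
f - p = 60255/2 - 1*64767 = 60255/2 - 64767 = -69279/2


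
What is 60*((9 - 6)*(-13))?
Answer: -2340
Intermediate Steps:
60*((9 - 6)*(-13)) = 60*(3*(-13)) = 60*(-39) = -2340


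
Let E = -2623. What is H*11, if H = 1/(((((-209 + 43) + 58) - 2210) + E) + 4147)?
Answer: -11/794 ≈ -0.013854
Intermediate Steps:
H = -1/794 (H = 1/(((((-209 + 43) + 58) - 2210) - 2623) + 4147) = 1/((((-166 + 58) - 2210) - 2623) + 4147) = 1/(((-108 - 2210) - 2623) + 4147) = 1/((-2318 - 2623) + 4147) = 1/(-4941 + 4147) = 1/(-794) = -1/794 ≈ -0.0012594)
H*11 = -1/794*11 = -11/794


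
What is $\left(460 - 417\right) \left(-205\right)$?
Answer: $-8815$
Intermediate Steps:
$\left(460 - 417\right) \left(-205\right) = 43 \left(-205\right) = -8815$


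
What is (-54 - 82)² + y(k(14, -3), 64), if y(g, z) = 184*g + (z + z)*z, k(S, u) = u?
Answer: 26136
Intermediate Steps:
y(g, z) = 2*z² + 184*g (y(g, z) = 184*g + (2*z)*z = 184*g + 2*z² = 2*z² + 184*g)
(-54 - 82)² + y(k(14, -3), 64) = (-54 - 82)² + (2*64² + 184*(-3)) = (-136)² + (2*4096 - 552) = 18496 + (8192 - 552) = 18496 + 7640 = 26136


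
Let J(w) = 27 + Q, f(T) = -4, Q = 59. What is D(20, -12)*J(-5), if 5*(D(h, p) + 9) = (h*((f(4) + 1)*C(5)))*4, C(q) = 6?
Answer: -25542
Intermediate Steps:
J(w) = 86 (J(w) = 27 + 59 = 86)
D(h, p) = -9 - 72*h/5 (D(h, p) = -9 + ((h*((-4 + 1)*6))*4)/5 = -9 + ((h*(-3*6))*4)/5 = -9 + ((h*(-18))*4)/5 = -9 + (-18*h*4)/5 = -9 + (-72*h)/5 = -9 - 72*h/5)
D(20, -12)*J(-5) = (-9 - 72/5*20)*86 = (-9 - 288)*86 = -297*86 = -25542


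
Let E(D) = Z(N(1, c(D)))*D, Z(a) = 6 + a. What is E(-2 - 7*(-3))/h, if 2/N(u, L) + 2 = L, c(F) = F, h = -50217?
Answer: -104/44931 ≈ -0.0023147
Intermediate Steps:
N(u, L) = 2/(-2 + L)
E(D) = D*(6 + 2/(-2 + D)) (E(D) = (6 + 2/(-2 + D))*D = D*(6 + 2/(-2 + D)))
E(-2 - 7*(-3))/h = (2*(-2 - 7*(-3))*(-5 + 3*(-2 - 7*(-3)))/(-2 + (-2 - 7*(-3))))/(-50217) = (2*(-2 + 21)*(-5 + 3*(-2 + 21))/(-2 + (-2 + 21)))*(-1/50217) = (2*19*(-5 + 3*19)/(-2 + 19))*(-1/50217) = (2*19*(-5 + 57)/17)*(-1/50217) = (2*19*(1/17)*52)*(-1/50217) = (1976/17)*(-1/50217) = -104/44931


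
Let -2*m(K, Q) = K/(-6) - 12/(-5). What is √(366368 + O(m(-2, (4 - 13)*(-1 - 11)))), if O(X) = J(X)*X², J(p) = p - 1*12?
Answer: √296737857570/900 ≈ 605.26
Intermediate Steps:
J(p) = -12 + p (J(p) = p - 12 = -12 + p)
m(K, Q) = -6/5 + K/12 (m(K, Q) = -(K/(-6) - 12/(-5))/2 = -(K*(-⅙) - 12*(-⅕))/2 = -(-K/6 + 12/5)/2 = -(12/5 - K/6)/2 = -6/5 + K/12)
O(X) = X²*(-12 + X) (O(X) = (-12 + X)*X² = X²*(-12 + X))
√(366368 + O(m(-2, (4 - 13)*(-1 - 11)))) = √(366368 + (-6/5 + (1/12)*(-2))²*(-12 + (-6/5 + (1/12)*(-2)))) = √(366368 + (-6/5 - ⅙)²*(-12 + (-6/5 - ⅙))) = √(366368 + (-41/30)²*(-12 - 41/30)) = √(366368 + (1681/900)*(-401/30)) = √(366368 - 674081/27000) = √(9891261919/27000) = √296737857570/900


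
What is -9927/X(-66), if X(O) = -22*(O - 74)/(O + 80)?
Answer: -9927/220 ≈ -45.123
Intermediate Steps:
X(O) = -22*(-74 + O)/(80 + O)
-9927/X(-66) = -9927*(80 - 66)/(22*(74 - 1*(-66))) = -9927*7/(11*(74 + 66)) = -9927/(22*(1/14)*140) = -9927/220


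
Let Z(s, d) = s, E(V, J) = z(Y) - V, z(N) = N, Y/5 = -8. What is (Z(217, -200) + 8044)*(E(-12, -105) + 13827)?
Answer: 113993539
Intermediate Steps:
Y = -40 (Y = 5*(-8) = -40)
E(V, J) = -40 - V
(Z(217, -200) + 8044)*(E(-12, -105) + 13827) = (217 + 8044)*((-40 - 1*(-12)) + 13827) = 8261*((-40 + 12) + 13827) = 8261*(-28 + 13827) = 8261*13799 = 113993539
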